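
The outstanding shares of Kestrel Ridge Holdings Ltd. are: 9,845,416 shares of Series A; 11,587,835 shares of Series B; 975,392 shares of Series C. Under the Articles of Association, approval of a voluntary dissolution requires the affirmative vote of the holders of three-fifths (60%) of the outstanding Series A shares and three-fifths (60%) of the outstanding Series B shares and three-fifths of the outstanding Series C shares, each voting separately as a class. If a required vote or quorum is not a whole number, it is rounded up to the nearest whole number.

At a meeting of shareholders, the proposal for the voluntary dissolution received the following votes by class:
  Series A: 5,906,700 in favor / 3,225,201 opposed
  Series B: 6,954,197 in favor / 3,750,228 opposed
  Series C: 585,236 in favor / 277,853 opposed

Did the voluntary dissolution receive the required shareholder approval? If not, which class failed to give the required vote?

Not approved — the Series A shares did not give the required vote.

Series A: 3/5 of 9845416 = 5907249.60, rounded up to 5907250; 5,907,250 required, 5,906,700 in favor — not approved.
Series B: 3/5 of 11587835 = 6952701; 6,952,701 required, 6,954,197 in favor — approved.
Series C: 3/5 of 975392 = 585235.20, rounded up to 585236; 585,236 required, 585,236 in favor — approved.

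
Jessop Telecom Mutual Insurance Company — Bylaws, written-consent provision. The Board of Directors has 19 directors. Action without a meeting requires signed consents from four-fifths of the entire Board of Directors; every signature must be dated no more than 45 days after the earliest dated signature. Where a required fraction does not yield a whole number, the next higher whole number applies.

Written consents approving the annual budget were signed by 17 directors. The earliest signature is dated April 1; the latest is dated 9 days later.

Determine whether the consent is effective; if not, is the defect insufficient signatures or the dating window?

Signatures required: four-fifths of 19 — 4/5 of 19 = 15.20, rounded up to 16, so 16 needed; 17 signed. Sufficient.
Dating window: the latest signature is 9 days after the earliest; the limit is 45 days. Within the window.

Effective — both the signature and dating-window requirements are satisfied.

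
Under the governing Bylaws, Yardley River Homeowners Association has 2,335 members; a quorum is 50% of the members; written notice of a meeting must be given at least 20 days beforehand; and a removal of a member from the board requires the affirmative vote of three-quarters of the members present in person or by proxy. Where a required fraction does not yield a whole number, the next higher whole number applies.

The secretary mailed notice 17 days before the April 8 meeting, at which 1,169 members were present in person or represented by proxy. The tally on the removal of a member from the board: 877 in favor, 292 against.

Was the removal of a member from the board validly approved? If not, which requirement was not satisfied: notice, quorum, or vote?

Invalid — notice requirement not satisfied.

Notice: 17 days given; 20 required. Not satisfied.
Quorum: 50% of 2,335 = 1,167.50, rounded up to 1,168; 1,169 present. Satisfied.
Vote: requires three-fourths of those present (1,169); 3/4 of 1169 = 876.75, rounded up to 877, so 877 needed; 877 in favor. Satisfied.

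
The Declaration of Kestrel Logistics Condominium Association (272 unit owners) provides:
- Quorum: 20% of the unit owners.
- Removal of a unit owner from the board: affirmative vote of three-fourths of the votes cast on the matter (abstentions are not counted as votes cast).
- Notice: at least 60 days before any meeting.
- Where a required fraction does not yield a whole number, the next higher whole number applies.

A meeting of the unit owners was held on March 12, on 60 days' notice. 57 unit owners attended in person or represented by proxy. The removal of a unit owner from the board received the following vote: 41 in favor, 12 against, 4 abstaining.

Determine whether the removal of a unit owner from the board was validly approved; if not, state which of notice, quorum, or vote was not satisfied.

Notice: 60 days given; 60 required. Satisfied.
Quorum: 20% of 272 = 54.40, rounded up to 55; 57 present. Satisfied.
Vote: requires three-fourths of the votes cast (57 − 4 abstaining = 53); 3/4 of 53 = 39.75, rounded up to 40, so 40 needed; 41 in favor. Satisfied.

Valid — all requirements satisfied.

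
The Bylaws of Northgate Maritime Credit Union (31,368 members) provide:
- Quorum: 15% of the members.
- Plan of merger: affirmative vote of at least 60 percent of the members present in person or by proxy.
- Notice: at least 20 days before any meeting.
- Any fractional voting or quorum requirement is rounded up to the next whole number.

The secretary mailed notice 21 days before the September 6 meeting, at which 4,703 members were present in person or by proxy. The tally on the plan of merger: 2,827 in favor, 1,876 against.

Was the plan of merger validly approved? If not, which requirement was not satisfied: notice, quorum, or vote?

Invalid — quorum requirement not satisfied.

Notice: 21 days given; 20 required. Satisfied.
Quorum: 15% of 31,368 = 4,705.20, rounded up to 4,706; 4,703 present. Not satisfied.
Vote: requires three-fifths of those present (4,703); 3/5 of 4703 = 2821.80, rounded up to 2822, so 2,822 needed; 2,827 in favor. Satisfied.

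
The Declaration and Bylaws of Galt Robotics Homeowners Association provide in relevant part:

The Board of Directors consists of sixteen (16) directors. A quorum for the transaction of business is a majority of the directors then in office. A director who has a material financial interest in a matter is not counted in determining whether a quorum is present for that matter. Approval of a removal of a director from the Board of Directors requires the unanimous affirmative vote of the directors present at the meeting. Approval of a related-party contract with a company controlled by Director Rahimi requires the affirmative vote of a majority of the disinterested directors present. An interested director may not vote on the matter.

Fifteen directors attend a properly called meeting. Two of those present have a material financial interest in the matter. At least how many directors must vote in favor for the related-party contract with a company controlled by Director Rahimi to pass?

The related-party contract with a company controlled by Director Rahimi requires a majority of the disinterested directors present (15 − 2 = 13).
A majority of 13 is 7.

7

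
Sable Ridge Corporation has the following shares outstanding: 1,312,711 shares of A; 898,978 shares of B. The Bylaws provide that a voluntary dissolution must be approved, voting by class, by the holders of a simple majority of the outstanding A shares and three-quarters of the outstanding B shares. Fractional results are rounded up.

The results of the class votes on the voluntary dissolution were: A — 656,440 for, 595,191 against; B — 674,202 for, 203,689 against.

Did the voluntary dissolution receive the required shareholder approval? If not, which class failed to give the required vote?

Not approved — the B shares did not give the required vote.

A: a majority of 1312711 is 656356; 656,356 required, 656,440 in favor — approved.
B: 3/4 of 898978 = 674233.50, rounded up to 674234; 674,234 required, 674,202 in favor — not approved.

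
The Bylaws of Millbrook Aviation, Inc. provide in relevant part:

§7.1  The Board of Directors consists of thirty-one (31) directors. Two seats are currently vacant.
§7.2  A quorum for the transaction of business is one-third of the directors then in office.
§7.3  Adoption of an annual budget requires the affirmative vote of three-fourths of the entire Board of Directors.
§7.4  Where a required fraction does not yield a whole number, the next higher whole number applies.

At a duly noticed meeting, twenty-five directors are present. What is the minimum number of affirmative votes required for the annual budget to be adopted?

24

The annual budget requires three-fourths of the entire Board of Directors (31).
3/4 of 31 = 23.25, rounded up to 24.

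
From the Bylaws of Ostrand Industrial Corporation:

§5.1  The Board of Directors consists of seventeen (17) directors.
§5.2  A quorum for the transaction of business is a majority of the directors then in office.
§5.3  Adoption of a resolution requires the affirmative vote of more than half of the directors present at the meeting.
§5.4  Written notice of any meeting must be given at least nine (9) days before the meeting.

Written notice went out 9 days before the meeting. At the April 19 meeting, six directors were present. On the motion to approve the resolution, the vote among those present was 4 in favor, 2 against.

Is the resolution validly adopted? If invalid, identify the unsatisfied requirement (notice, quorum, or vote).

Invalid — quorum requirement not satisfied.

Notice: 9 days given; 9 required (9 ≥ 9). Satisfied.
Quorum: 6 present; quorum is 9. Not satisfied.
Vote: the resolution requires a majority of the directors present (6). A majority of 6 is 4, so 4 affirmative votes are needed; 4 voted in favor. Satisfied. (Moot — without a quorum no business can be validly transacted.)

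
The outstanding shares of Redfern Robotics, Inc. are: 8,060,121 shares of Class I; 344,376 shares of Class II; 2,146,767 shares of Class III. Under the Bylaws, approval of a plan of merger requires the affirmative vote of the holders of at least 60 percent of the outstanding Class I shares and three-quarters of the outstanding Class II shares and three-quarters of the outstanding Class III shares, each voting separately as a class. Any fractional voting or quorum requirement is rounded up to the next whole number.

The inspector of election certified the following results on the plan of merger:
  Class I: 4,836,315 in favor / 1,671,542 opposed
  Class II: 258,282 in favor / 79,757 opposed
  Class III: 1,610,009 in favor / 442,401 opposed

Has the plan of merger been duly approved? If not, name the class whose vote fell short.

Class I: 3/5 of 8060121 = 4836072.60, rounded up to 4836073; 4,836,073 required, 4,836,315 in favor — approved.
Class II: 3/4 of 344376 = 258282; 258,282 required, 258,282 in favor — approved.
Class III: 3/4 of 2146767 = 1610075.25, rounded up to 1610076; 1,610,076 required, 1,610,009 in favor — not approved.

Not approved — the Class III shares did not give the required vote.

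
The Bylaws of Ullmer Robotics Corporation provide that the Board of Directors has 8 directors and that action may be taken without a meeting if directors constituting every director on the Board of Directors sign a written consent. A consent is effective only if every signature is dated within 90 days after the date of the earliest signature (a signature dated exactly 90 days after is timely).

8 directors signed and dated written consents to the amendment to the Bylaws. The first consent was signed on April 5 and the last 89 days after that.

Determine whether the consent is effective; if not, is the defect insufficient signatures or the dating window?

Effective — both the signature and dating-window requirements are satisfied.

Signatures required: the unanimous vote of 8 — unanimous means all 8, so 8 needed; 8 signed. Sufficient.
Dating window: the latest signature is 89 days after the earliest; the limit is 90 days. Within the window.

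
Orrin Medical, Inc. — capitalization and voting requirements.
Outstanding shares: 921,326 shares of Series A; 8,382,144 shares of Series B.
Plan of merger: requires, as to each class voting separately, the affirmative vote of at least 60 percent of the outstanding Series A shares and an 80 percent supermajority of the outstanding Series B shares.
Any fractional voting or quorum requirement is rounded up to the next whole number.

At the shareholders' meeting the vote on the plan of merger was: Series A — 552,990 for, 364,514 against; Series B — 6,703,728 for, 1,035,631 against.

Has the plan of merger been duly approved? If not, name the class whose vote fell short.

Not approved — the Series B shares did not give the required vote.

Series A: 3/5 of 921326 = 552795.60, rounded up to 552796; 552,796 required, 552,990 in favor — approved.
Series B: 4/5 of 8382144 = 6705715.20, rounded up to 6705716; 6,705,716 required, 6,703,728 in favor — not approved.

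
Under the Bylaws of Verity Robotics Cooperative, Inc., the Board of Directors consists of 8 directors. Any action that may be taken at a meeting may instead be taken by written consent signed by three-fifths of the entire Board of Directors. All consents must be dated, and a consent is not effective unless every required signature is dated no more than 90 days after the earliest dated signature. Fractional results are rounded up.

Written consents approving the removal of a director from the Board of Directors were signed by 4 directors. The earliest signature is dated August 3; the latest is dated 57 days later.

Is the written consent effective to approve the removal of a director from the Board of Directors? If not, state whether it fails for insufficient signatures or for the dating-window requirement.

Signatures required: three-fifths of 8 — 3/5 of 8 = 4.80, rounded up to 5, so 5 needed; 4 signed. Insufficient.
Dating window: the latest signature is 57 days after the earliest; the limit is 90 days. Within the window.

Not effective — insufficient signatures.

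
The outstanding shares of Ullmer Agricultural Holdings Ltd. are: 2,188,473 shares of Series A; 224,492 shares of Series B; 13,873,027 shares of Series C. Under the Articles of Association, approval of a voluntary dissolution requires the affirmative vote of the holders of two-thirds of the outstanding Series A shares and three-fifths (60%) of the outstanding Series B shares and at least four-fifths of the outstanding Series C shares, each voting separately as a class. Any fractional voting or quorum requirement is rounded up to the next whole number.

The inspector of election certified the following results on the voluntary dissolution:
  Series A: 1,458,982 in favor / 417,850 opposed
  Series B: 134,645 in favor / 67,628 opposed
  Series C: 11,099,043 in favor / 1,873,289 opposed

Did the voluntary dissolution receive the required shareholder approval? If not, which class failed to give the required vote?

Not approved — the Series B shares did not give the required vote.

Series A: 2/3 of 2188473 = 1458982; 1,458,982 required, 1,458,982 in favor — approved.
Series B: 3/5 of 224492 = 134695.20, rounded up to 134696; 134,696 required, 134,645 in favor — not approved.
Series C: 4/5 of 13873027 = 11098421.60, rounded up to 11098422; 11,098,422 required, 11,099,043 in favor — approved.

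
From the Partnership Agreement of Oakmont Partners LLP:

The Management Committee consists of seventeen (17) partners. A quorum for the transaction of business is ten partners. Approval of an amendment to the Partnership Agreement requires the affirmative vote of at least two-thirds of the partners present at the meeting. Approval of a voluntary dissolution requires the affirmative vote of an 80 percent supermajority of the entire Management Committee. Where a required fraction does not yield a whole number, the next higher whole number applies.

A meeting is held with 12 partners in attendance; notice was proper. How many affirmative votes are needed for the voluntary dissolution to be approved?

14

The voluntary dissolution requires four-fifths of the entire Management Committee (17).
4/5 of 17 = 13.60, rounded up to 14.
(Only 12 can vote, so the voluntary dissolution cannot pass at this meeting, but the required vote is still 14.)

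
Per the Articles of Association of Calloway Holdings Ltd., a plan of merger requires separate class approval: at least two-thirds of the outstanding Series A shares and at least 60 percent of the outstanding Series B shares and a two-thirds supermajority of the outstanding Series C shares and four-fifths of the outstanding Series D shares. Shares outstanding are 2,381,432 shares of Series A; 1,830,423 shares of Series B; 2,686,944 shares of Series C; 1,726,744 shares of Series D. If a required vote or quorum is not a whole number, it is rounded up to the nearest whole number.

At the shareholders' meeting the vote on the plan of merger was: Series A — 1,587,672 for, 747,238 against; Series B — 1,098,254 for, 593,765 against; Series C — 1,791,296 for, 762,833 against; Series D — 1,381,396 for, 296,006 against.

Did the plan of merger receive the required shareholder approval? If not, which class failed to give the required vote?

Series A: 2/3 of 2381432 = 1587621.33, rounded up to 1587622; 1,587,622 required, 1,587,672 in favor — approved.
Series B: 3/5 of 1830423 = 1098253.80, rounded up to 1098254; 1,098,254 required, 1,098,254 in favor — approved.
Series C: 2/3 of 2686944 = 1791296; 1,791,296 required, 1,791,296 in favor — approved.
Series D: 4/5 of 1726744 = 1381395.20, rounded up to 1381396; 1,381,396 required, 1,381,396 in favor — approved.

Approved — every class gave the required vote.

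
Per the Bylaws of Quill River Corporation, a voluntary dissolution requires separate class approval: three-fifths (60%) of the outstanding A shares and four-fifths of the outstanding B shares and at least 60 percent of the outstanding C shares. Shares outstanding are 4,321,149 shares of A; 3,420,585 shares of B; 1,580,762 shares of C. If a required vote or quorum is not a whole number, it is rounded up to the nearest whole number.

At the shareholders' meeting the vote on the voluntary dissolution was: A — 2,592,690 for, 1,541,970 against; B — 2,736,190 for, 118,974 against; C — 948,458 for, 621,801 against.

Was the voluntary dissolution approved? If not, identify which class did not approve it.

A: 3/5 of 4321149 = 2592689.40, rounded up to 2592690; 2,592,690 required, 2,592,690 in favor — approved.
B: 4/5 of 3420585 = 2736468; 2,736,468 required, 2,736,190 in favor — not approved.
C: 3/5 of 1580762 = 948457.20, rounded up to 948458; 948,458 required, 948,458 in favor — approved.

Not approved — the B shares did not give the required vote.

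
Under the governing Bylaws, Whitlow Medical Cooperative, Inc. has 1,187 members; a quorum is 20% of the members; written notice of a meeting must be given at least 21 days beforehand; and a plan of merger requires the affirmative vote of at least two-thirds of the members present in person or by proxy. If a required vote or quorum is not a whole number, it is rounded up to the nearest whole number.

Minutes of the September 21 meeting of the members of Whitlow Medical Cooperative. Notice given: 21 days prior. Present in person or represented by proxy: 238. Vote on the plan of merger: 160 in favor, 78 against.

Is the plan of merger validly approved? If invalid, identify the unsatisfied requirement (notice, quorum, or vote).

Valid — all requirements satisfied.

Notice: 21 days given; 21 required. Satisfied.
Quorum: 20% of 1,187 = 237.40, rounded up to 238; 238 present. Satisfied.
Vote: requires two-thirds of those present (238); 2/3 of 238 = 158.67, rounded up to 159, so 159 needed; 160 in favor. Satisfied.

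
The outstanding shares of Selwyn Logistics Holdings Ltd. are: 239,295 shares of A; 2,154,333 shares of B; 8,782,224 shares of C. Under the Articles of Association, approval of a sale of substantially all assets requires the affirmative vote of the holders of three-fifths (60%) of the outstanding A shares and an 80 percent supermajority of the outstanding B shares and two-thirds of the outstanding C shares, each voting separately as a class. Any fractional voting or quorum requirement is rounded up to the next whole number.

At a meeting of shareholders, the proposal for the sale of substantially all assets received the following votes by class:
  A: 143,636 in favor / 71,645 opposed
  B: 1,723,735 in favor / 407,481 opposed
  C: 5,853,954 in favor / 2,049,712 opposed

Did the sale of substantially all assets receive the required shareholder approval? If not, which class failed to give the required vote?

Not approved — the C shares did not give the required vote.

A: 3/5 of 239295 = 143577; 143,577 required, 143,636 in favor — approved.
B: 4/5 of 2154333 = 1723466.40, rounded up to 1723467; 1,723,467 required, 1,723,735 in favor — approved.
C: 2/3 of 8782224 = 5854816; 5,854,816 required, 5,853,954 in favor — not approved.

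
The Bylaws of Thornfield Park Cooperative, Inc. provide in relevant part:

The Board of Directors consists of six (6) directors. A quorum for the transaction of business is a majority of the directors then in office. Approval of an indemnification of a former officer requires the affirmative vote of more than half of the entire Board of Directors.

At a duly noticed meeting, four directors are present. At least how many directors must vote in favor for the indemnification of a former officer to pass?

The indemnification of a former officer requires a majority of the entire Board of Directors (6).
A majority of 6 is 4.

4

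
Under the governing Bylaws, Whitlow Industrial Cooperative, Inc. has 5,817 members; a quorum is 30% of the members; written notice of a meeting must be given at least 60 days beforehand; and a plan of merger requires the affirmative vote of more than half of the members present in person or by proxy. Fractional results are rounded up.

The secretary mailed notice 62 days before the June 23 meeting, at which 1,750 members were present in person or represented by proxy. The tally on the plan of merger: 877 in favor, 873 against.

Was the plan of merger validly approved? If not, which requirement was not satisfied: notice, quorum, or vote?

Valid — all requirements satisfied.

Notice: 62 days given; 60 required. Satisfied.
Quorum: 30% of 5,817 = 1,745.10, rounded up to 1,746; 1,750 present. Satisfied.
Vote: requires a majority of those present (1,750); a majority of 1750 is 876, so 876 needed; 877 in favor. Satisfied.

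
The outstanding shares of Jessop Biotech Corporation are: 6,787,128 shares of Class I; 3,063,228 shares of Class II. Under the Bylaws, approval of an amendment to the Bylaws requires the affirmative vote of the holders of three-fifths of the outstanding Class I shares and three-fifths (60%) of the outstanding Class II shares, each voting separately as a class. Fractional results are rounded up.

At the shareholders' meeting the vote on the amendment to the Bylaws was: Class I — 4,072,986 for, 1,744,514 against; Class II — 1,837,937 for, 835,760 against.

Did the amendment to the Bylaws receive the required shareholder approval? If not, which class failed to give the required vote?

Approved — every class gave the required vote.

Class I: 3/5 of 6787128 = 4072276.80, rounded up to 4072277; 4,072,277 required, 4,072,986 in favor — approved.
Class II: 3/5 of 3063228 = 1837936.80, rounded up to 1837937; 1,837,937 required, 1,837,937 in favor — approved.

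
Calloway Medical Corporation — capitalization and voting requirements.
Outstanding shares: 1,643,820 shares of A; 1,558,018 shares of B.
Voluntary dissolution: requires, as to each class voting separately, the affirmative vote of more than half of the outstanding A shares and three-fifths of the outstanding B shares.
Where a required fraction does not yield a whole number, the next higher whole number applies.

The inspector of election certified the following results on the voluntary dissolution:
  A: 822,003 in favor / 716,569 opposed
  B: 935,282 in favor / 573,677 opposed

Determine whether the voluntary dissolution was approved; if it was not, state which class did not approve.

Approved — every class gave the required vote.

A: a majority of 1643820 is 821911; 821,911 required, 822,003 in favor — approved.
B: 3/5 of 1558018 = 934810.80, rounded up to 934811; 934,811 required, 935,282 in favor — approved.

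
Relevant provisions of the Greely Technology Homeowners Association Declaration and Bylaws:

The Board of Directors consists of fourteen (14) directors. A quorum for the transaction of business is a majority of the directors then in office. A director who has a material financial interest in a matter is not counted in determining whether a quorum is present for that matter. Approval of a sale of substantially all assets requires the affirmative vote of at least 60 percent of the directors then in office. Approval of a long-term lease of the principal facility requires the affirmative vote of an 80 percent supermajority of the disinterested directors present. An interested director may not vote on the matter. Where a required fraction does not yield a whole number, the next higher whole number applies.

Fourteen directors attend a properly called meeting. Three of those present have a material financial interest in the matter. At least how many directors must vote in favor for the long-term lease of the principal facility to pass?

The long-term lease of the principal facility requires four-fifths of the disinterested directors present (14 − 3 = 11).
4/5 of 11 = 8.80, rounded up to 9.

9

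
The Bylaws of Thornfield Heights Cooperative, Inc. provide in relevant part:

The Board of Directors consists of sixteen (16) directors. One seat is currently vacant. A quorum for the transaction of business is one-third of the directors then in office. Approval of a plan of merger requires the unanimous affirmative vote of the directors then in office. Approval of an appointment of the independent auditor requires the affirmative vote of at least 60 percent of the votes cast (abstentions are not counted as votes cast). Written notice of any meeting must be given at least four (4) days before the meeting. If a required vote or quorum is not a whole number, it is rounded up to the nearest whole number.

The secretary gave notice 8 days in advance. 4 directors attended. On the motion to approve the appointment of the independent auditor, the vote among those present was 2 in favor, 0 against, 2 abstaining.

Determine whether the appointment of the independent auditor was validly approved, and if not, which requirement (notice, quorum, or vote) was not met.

Notice: 8 days given; 4 required (8 ≥ 4). Satisfied.
Quorum: 4 present; quorum is 5. Not satisfied.
Vote: the appointment of the independent auditor requires three-fifths of the votes cast (4 present − 2 abstaining = 2). 3/5 of 2 = 1.20, rounded up to 2, so 2 affirmative votes are needed; 2 voted in favor. Satisfied. (Moot — without a quorum no business can be validly transacted.)

Invalid — quorum requirement not satisfied.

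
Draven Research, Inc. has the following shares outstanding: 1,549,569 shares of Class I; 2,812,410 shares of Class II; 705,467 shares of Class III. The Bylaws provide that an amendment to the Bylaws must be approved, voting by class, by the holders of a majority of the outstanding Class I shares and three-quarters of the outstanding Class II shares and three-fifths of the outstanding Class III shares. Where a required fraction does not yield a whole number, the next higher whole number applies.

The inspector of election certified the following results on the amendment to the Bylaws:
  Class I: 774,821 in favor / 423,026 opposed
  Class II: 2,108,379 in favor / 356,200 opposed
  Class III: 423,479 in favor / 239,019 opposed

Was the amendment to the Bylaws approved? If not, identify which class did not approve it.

Not approved — the Class II shares did not give the required vote.

Class I: a majority of 1549569 is 774785; 774,785 required, 774,821 in favor — approved.
Class II: 3/4 of 2812410 = 2109307.50, rounded up to 2109308; 2,109,308 required, 2,108,379 in favor — not approved.
Class III: 3/5 of 705467 = 423280.20, rounded up to 423281; 423,281 required, 423,479 in favor — approved.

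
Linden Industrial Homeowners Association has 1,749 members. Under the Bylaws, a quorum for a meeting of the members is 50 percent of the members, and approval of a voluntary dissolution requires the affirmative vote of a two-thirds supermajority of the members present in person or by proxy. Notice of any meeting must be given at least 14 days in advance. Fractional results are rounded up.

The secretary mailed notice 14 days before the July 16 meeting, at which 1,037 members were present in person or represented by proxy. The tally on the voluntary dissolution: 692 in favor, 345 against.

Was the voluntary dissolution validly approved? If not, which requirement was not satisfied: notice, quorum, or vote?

Valid — all requirements satisfied.

Notice: 14 days given; 14 required. Satisfied.
Quorum: 50% of 1,749 = 874.50, rounded up to 875; 1,037 present. Satisfied.
Vote: requires two-thirds of those present (1,037); 2/3 of 1037 = 691.33, rounded up to 692, so 692 needed; 692 in favor. Satisfied.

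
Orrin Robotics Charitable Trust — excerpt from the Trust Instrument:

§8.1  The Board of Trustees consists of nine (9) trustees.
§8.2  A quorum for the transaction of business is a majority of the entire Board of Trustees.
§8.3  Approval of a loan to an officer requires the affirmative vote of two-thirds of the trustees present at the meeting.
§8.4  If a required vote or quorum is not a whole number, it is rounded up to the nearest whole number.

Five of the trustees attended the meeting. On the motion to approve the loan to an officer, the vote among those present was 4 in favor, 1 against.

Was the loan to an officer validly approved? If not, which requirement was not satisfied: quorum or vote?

Valid — all requirements satisfied.

Quorum: 5 present; quorum is 5. Satisfied.
Vote: the loan to an officer requires two-thirds of the trustees present (5). 2/3 of 5 = 3.33, rounded up to 4, so 4 affirmative votes are needed; 4 voted in favor. Satisfied.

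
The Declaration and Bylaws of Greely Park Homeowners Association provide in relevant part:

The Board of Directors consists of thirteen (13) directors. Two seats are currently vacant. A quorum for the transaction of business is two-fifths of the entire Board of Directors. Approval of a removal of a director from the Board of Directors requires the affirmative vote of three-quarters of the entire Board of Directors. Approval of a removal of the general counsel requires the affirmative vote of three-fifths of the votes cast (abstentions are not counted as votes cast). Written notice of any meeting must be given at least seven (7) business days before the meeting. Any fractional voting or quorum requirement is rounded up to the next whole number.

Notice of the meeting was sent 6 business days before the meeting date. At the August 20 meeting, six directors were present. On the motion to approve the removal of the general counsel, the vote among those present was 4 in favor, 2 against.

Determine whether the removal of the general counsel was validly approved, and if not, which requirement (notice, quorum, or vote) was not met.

Invalid — notice requirement not satisfied.

Notice: 6 business days given; 7 required (6 < 7). Not satisfied.
Quorum: 6 present; quorum is 6. Satisfied.
Vote: the removal of the general counsel requires three-fifths of the votes cast (6). 3/5 of 6 = 3.60, rounded up to 4, so 4 affirmative votes are needed; 4 voted in favor. Satisfied.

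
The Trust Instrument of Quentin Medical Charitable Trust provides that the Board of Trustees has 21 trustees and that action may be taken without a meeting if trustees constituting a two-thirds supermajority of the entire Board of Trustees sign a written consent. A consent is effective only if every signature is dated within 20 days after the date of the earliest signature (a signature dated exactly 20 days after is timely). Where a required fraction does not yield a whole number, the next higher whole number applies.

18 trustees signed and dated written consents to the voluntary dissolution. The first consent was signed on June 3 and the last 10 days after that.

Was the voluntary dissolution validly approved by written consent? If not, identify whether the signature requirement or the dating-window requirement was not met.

Signatures required: a two-thirds supermajority of 21 — 2/3 of 21 = 14, so 14 needed; 18 signed. Sufficient.
Dating window: the latest signature is 10 days after the earliest; the limit is 20 days. Within the window.

Effective — both the signature and dating-window requirements are satisfied.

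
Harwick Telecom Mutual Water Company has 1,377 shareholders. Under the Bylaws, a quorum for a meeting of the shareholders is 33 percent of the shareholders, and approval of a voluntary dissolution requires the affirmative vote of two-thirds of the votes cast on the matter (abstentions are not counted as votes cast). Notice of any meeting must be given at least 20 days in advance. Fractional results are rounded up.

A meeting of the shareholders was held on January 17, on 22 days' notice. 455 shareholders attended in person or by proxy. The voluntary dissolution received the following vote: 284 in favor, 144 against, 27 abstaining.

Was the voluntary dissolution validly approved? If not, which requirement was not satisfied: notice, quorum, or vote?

Invalid — vote requirement not satisfied.

Notice: 22 days given; 20 required. Satisfied.
Quorum: 33% of 1,377 = 454.41, rounded up to 455; 455 present. Satisfied.
Vote: requires two-thirds of the votes cast (455 − 27 abstaining = 428); 2/3 of 428 = 285.33, rounded up to 286, so 286 needed; 284 in favor. Not satisfied.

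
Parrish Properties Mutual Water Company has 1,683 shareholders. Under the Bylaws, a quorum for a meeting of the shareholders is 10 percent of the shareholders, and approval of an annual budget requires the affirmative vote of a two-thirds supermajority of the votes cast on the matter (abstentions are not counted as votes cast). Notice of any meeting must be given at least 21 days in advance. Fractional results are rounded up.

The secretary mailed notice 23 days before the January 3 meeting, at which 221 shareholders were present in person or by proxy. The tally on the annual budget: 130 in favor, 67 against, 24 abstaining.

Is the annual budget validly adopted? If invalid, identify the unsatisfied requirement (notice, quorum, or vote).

Notice: 23 days given; 21 required. Satisfied.
Quorum: 10% of 1,683 = 168.30, rounded up to 169; 221 present. Satisfied.
Vote: requires two-thirds of the votes cast (221 − 24 abstaining = 197); 2/3 of 197 = 131.33, rounded up to 132, so 132 needed; 130 in favor. Not satisfied.

Invalid — vote requirement not satisfied.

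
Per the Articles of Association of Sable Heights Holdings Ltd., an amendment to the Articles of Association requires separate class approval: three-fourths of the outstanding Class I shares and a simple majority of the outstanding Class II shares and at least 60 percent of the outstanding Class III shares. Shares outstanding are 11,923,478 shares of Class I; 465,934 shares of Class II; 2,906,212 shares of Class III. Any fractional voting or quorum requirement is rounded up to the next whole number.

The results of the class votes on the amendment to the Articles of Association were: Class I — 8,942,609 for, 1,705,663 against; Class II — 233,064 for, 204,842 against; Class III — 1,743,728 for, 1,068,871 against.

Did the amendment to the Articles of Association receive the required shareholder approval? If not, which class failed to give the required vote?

Approved — every class gave the required vote.

Class I: 3/4 of 11923478 = 8942608.50, rounded up to 8942609; 8,942,609 required, 8,942,609 in favor — approved.
Class II: a majority of 465934 is 232968; 232,968 required, 233,064 in favor — approved.
Class III: 3/5 of 2906212 = 1743727.20, rounded up to 1743728; 1,743,728 required, 1,743,728 in favor — approved.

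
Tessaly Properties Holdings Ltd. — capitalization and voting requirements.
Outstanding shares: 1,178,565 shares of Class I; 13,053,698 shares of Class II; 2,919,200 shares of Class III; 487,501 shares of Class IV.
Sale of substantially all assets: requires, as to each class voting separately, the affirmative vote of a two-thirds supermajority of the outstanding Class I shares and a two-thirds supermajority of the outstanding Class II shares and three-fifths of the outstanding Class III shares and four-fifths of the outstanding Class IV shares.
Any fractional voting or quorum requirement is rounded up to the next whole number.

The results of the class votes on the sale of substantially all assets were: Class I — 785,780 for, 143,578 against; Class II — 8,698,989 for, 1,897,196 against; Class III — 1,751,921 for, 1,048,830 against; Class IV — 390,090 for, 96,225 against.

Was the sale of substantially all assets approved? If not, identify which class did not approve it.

Not approved — the Class II shares did not give the required vote.

Class I: 2/3 of 1178565 = 785710; 785,710 required, 785,780 in favor — approved.
Class II: 2/3 of 13053698 = 8702465.33, rounded up to 8702466; 8,702,466 required, 8,698,989 in favor — not approved.
Class III: 3/5 of 2919200 = 1751520; 1,751,520 required, 1,751,921 in favor — approved.
Class IV: 4/5 of 487501 = 390000.80, rounded up to 390001; 390,001 required, 390,090 in favor — approved.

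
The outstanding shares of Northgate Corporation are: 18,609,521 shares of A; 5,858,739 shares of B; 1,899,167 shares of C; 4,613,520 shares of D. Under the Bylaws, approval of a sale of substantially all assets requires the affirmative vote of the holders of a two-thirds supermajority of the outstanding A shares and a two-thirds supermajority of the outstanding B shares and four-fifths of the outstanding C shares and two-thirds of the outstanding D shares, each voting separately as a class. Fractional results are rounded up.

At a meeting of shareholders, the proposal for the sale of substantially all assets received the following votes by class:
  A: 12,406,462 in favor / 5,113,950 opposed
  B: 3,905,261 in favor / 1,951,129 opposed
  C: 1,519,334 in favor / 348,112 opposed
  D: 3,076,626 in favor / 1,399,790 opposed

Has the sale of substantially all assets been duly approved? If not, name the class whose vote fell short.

A: 2/3 of 18609521 = 12406347.33, rounded up to 12406348; 12,406,348 required, 12,406,462 in favor — approved.
B: 2/3 of 5858739 = 3905826; 3,905,826 required, 3,905,261 in favor — not approved.
C: 4/5 of 1899167 = 1519333.60, rounded up to 1519334; 1,519,334 required, 1,519,334 in favor — approved.
D: 2/3 of 4613520 = 3075680; 3,075,680 required, 3,076,626 in favor — approved.

Not approved — the B shares did not give the required vote.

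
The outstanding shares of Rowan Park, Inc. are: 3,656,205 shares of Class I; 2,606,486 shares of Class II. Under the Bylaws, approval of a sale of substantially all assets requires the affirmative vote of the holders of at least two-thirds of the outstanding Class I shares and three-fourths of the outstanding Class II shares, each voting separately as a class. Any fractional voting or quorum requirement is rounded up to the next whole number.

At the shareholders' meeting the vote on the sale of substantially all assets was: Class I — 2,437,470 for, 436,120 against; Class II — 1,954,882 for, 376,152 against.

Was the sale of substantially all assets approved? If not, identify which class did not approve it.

Approved — every class gave the required vote.

Class I: 2/3 of 3656205 = 2437470; 2,437,470 required, 2,437,470 in favor — approved.
Class II: 3/4 of 2606486 = 1954864.50, rounded up to 1954865; 1,954,865 required, 1,954,882 in favor — approved.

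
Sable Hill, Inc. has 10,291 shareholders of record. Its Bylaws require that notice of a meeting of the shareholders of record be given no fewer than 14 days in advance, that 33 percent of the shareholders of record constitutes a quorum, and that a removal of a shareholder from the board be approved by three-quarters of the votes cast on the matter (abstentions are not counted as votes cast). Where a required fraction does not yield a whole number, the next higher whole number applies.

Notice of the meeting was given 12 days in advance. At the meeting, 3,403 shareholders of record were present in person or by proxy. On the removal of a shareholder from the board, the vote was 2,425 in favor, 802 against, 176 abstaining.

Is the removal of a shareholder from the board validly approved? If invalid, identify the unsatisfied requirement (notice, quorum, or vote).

Notice: 12 days given; 14 required. Not satisfied.
Quorum: 33% of 10,291 = 3,396.03, rounded up to 3,397; 3,403 present. Satisfied.
Vote: requires three-fourths of the votes cast (3,403 − 176 abstaining = 3,227); 3/4 of 3227 = 2420.25, rounded up to 2421, so 2,421 needed; 2,425 in favor. Satisfied.

Invalid — notice requirement not satisfied.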